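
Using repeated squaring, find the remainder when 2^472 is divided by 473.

2^1 ≡ 2 (mod 473)
2^2 ≡ 2^2 = 4 ≡ 4 (mod 473)
2^4 ≡ 4^2 = 16 ≡ 16 (mod 473)
2^8 ≡ 16^2 = 256 ≡ 256 (mod 473)
2^16 ≡ 256^2 = 65536 ≡ 262 (mod 473)
2^32 ≡ 262^2 = 68644 ≡ 59 (mod 473)
2^64 ≡ 59^2 = 3481 ≡ 170 (mod 473)
2^128 ≡ 170^2 = 28900 ≡ 47 (mod 473)
2^256 ≡ 47^2 = 2209 ≡ 317 (mod 473)
472 = 256 + 128 + 64 + 16 + 8 in binary powers of 2.
So 2^472 ≡ 317 · 47 · 170 · 262 · 256 ≡ 422 (mod 473).
Since 422 ≠ 1, base 2 is a Fermat witness: 473 is composite.

422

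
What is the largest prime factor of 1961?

53

1961 = 37 · 53
53 is prime.
So 1961 = 37 · 53; the largest prime factor is 53.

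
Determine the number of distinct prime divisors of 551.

2

551 = 19 · 29
551 = 19 · 29, which has 2 distinct prime factors.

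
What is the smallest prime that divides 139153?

7

139153 is odd.
Digit sum 22, not divisible by 3.
Ends in 3: not divisible by 5.
7: 139153 = 7·19879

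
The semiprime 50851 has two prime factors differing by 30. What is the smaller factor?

Since p = q + 30, we have 50851 = q(q + 30), so q² + 30q − 50851 = 0.
Discriminant: 30² + 4·50851 = 900 + 203404 = 204304; √204304 = 452.
q = (−30 + 452)/2 = 211, and p = q + 30 = 241.
Check: 211 · 241 = 50851.

211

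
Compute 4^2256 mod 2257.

1839

4^1 ≡ 4 (mod 2257)
4^2 ≡ 4^2 = 16 ≡ 16 (mod 2257)
4^4 ≡ 16^2 = 256 ≡ 256 (mod 2257)
4^8 ≡ 256^2 = 65536 ≡ 83 (mod 2257)
4^16 ≡ 83^2 = 6889 ≡ 118 (mod 2257)
4^32 ≡ 118^2 = 13924 ≡ 382 (mod 2257)
4^64 ≡ 382^2 = 145924 ≡ 1476 (mod 2257)
4^128 ≡ 1476^2 = 2178576 ≡ 571 (mod 2257)
4^256 ≡ 571^2 = 326041 ≡ 1033 (mod 2257)
4^512 ≡ 1033^2 = 1067089 ≡ 1785 (mod 2257)
4^1024 ≡ 1785^2 = 3186225 ≡ 1598 (mod 2257)
4^2048 ≡ 1598^2 = 2553604 ≡ 937 (mod 2257)
2256 = 2048 + 128 + 64 + 16 in binary powers of 2.
So 4^2256 ≡ 937 · 571 · 1476 · 118 ≡ 1839 (mod 2257).
Since 1839 ≠ 1, base 4 is a Fermat witness: 2257 is composite.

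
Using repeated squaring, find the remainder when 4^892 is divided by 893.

4^1 ≡ 4 (mod 893)
4^2 ≡ 4^2 = 16 ≡ 16 (mod 893)
4^4 ≡ 16^2 = 256 ≡ 256 (mod 893)
4^8 ≡ 256^2 = 65536 ≡ 347 (mod 893)
4^16 ≡ 347^2 = 120409 ≡ 747 (mod 893)
4^32 ≡ 747^2 = 558009 ≡ 777 (mod 893)
4^64 ≡ 777^2 = 603729 ≡ 61 (mod 893)
4^128 ≡ 61^2 = 3721 ≡ 149 (mod 893)
4^256 ≡ 149^2 = 22201 ≡ 769 (mod 893)
4^512 ≡ 769^2 = 591361 ≡ 195 (mod 893)
892 = 512 + 256 + 64 + 32 + 16 + 8 + 4 in binary powers of 2.
So 4^892 ≡ 195 · 769 · 61 · 777 · 747 · 347 · 256 ≡ 61 (mod 893).
Since 61 ≠ 1, base 4 is a Fermat witness: 893 is composite.

61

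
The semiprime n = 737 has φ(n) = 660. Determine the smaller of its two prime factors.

φ(n) = (p−1)(q−1) = n − (p+q) + 1, so p + q = 737 − 660 + 1 = 78.
p and q are the roots of t² − 78t + 737 = 0.
Discriminant: 78² − 4·737 = 6084 − 2948 = 3136; √3136 = 56.
q = (78 − 56)/2 = 11, p = (78 + 56)/2 = 67.
Check: 11 · 67 = 737.

11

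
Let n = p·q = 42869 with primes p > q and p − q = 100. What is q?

Since p = q + 100, we have 42869 = q(q + 100), so q² + 100q − 42869 = 0.
Discriminant: 100² + 4·42869 = 10000 + 171476 = 181476; √181476 = 426.
q = (−100 + 426)/2 = 163, and p = q + 100 = 263.
Check: 163 · 263 = 42869.

163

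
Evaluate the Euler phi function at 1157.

Factor: 1157 = 13 · 89.
φ(1157) = (13−1) · (89−1) = 12 · 88 = 1056.

1056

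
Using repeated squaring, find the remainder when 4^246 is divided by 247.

235

4^1 ≡ 4 (mod 247)
4^2 ≡ 4^2 = 16 ≡ 16 (mod 247)
4^4 ≡ 16^2 = 256 ≡ 9 (mod 247)
4^8 ≡ 9^2 = 81 ≡ 81 (mod 247)
4^16 ≡ 81^2 = 6561 ≡ 139 (mod 247)
4^32 ≡ 139^2 = 19321 ≡ 55 (mod 247)
4^64 ≡ 55^2 = 3025 ≡ 61 (mod 247)
4^128 ≡ 61^2 = 3721 ≡ 16 (mod 247)
246 = 128 + 64 + 32 + 16 + 4 + 2 in binary powers of 2.
So 4^246 ≡ 16 · 61 · 55 · 139 · 9 · 16 ≡ 235 (mod 247).
Since 235 ≠ 1, base 4 is a Fermat witness: 247 is composite.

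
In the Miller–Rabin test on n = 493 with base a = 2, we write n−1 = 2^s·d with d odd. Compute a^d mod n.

493 − 1 = 492 = 2^2 · 123, so d = 123.
2^1 ≡ 2 (mod 493)
2^2 ≡ 2^2 = 4 ≡ 4 (mod 493)
2^4 ≡ 4^2 = 16 ≡ 16 (mod 493)
2^8 ≡ 16^2 = 256 ≡ 256 (mod 493)
2^16 ≡ 256^2 = 65536 ≡ 460 (mod 493)
2^32 ≡ 460^2 = 211600 ≡ 103 (mod 493)
2^64 ≡ 103^2 = 10609 ≡ 256 (mod 493)
123 = 64 + 32 + 16 + 8 + 2 + 1 in binary powers of 2.
So 2^123 ≡ 256 · 103 · 460 · 256 · 4 · 2 ≡ 76 (mod 493).
Squaring chain: 76 → 353; never reaches −1, so base 2 is a Miller–Rabin witness that 493 is composite.

76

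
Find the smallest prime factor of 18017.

43

18017 is odd.
Digit sum 17, not divisible by 3.
Ends in 7: not divisible by 5.
7: 18017 = 7·2573 + 6
11: 18017 = 11·1637 + 10
13: 18017 = 13·1385 + 12
17: 18017 = 17·1059 + 14
19: 18017 = 19·948 + 5
23: 18017 = 23·783 + 8
29: 18017 = 29·621 + 8
31: 18017 = 31·581 + 6
37: 18017 = 37·486 + 35
41: 18017 = 41·439 + 18
43: 18017 = 43·419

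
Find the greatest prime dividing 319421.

319421 = 37 · 8633
8633 = 89 · 97
97 is prime.
So 319421 = 37 · 89 · 97; the largest prime factor is 97.

97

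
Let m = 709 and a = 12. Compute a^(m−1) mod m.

1

12^1 ≡ 12 (mod 709)
12^2 ≡ 12^2 = 144 ≡ 144 (mod 709)
12^4 ≡ 144^2 = 20736 ≡ 175 (mod 709)
12^8 ≡ 175^2 = 30625 ≡ 138 (mod 709)
12^16 ≡ 138^2 = 19044 ≡ 610 (mod 709)
12^32 ≡ 610^2 = 372100 ≡ 584 (mod 709)
12^64 ≡ 584^2 = 341056 ≡ 27 (mod 709)
12^128 ≡ 27^2 = 729 ≡ 20 (mod 709)
12^256 ≡ 20^2 = 400 ≡ 400 (mod 709)
12^512 ≡ 400^2 = 160000 ≡ 475 (mod 709)
708 = 512 + 128 + 64 + 4 in binary powers of 2.
So 12^708 ≡ 475 · 20 · 27 · 175 ≡ 1 (mod 709).
Since the result is 1, base 12 gives no evidence that 709 is composite.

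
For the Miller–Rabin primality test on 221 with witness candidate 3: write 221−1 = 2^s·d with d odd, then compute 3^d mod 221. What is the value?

221 − 1 = 220 = 2^2 · 55, so d = 55.
3^1 ≡ 3 (mod 221)
3^2 ≡ 3^2 = 9 ≡ 9 (mod 221)
3^4 ≡ 9^2 = 81 ≡ 81 (mod 221)
3^8 ≡ 81^2 = 6561 ≡ 152 (mod 221)
3^16 ≡ 152^2 = 23104 ≡ 120 (mod 221)
3^32 ≡ 120^2 = 14400 ≡ 35 (mod 221)
55 = 32 + 16 + 4 + 2 + 1 in binary powers of 2.
So 3^55 ≡ 35 · 120 · 81 · 9 · 3 ≡ 198 (mod 221).
Squaring chain: 198 → 87; never reaches −1, so base 3 is a Miller–Rabin witness that 221 is composite.

198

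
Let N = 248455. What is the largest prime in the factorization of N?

248455 = 5 · 49691
49691 = 17 · 2923
2923 = 37 · 79
79 is prime.
So 248455 = 5 · 17 · 37 · 79; the largest prime factor is 79.

79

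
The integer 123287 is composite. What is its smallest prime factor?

123287 is odd.
Digit sum 23, not divisible by 3.
Ends in 7: not divisible by 5.
7: 123287 = 7·17612 + 3
11: 123287 = 11·11207 + 10
13: 123287 = 13·9483 + 8
17: 123287 = 17·7252 + 3
19: 123287 = 19·6488 + 15
23: 123287 = 23·5360 + 7
29: 123287 = 29·4251 + 8
31: 123287 = 31·3977

31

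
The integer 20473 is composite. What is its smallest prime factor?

20473 is odd.
Digit sum 16, not divisible by 3.
Ends in 3: not divisible by 5.
7: 20473 = 7·2924 + 5
11: 20473 = 11·1861 + 2
13: 20473 = 13·1574 + 11
17: 20473 = 17·1204 + 5
19: 20473 = 19·1077 + 10
23: 20473 = 23·890 + 3
29: 20473 = 29·705 + 28
31: 20473 = 31·660 + 13
37: 20473 = 37·553 + 12
41: 20473 = 41·499 + 14
43: 20473 = 43·476 + 5
47: 20473 = 47·435 + 28
53: 20473 = 53·386 + 15
59: 20473 = 59·347

59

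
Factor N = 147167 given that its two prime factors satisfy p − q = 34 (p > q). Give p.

401

Since p = q + 34, we have 147167 = q(q + 34), so q² + 34q − 147167 = 0.
Discriminant: 34² + 4·147167 = 1156 + 588668 = 589824; √589824 = 768.
q = (−34 + 768)/2 = 367, and p = q + 34 = 401.
Check: 367 · 401 = 147167.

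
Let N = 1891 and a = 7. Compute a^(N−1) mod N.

7^1 ≡ 7 (mod 1891)
7^2 ≡ 7^2 = 49 ≡ 49 (mod 1891)
7^4 ≡ 49^2 = 2401 ≡ 510 (mod 1891)
7^8 ≡ 510^2 = 260100 ≡ 1033 (mod 1891)
7^16 ≡ 1033^2 = 1067089 ≡ 565 (mod 1891)
7^32 ≡ 565^2 = 319225 ≡ 1537 (mod 1891)
7^64 ≡ 1537^2 = 2362369 ≡ 510 (mod 1891)
7^128 ≡ 510^2 = 260100 ≡ 1033 (mod 1891)
7^256 ≡ 1033^2 = 1067089 ≡ 565 (mod 1891)
7^512 ≡ 565^2 = 319225 ≡ 1537 (mod 1891)
7^1024 ≡ 1537^2 = 2362369 ≡ 510 (mod 1891)
1890 = 1024 + 512 + 256 + 64 + 32 + 2 in binary powers of 2.
So 7^1890 ≡ 510 · 1537 · 565 · 510 · 1537 · 49 ≡ 1768 (mod 1891).
Since 1768 ≠ 1, base 7 is a Fermat witness: 1891 is composite.

1768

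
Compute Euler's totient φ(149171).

133000

Factor: 149171 = 11 · 71 · 191.
φ(149171) = (11−1) · (71−1) · (191−1) = 10 · 70 · 190 = 133000.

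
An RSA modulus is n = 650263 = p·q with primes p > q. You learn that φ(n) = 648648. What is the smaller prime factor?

φ(n) = (p−1)(q−1) = n − (p+q) + 1, so p + q = 650263 − 648648 + 1 = 1616.
p and q are the roots of t² − 1616t + 650263 = 0.
Discriminant: 1616² − 4·650263 = 2611456 − 2601052 = 10404; √10404 = 102.
q = (1616 − 102)/2 = 757, p = (1616 + 102)/2 = 859.
Check: 757 · 859 = 650263.

757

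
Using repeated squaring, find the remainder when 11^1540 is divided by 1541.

967

11^1 ≡ 11 (mod 1541)
11^2 ≡ 11^2 = 121 ≡ 121 (mod 1541)
11^4 ≡ 121^2 = 14641 ≡ 772 (mod 1541)
11^8 ≡ 772^2 = 595984 ≡ 1158 (mod 1541)
11^16 ≡ 1158^2 = 1340964 ≡ 294 (mod 1541)
11^32 ≡ 294^2 = 86436 ≡ 140 (mod 1541)
11^64 ≡ 140^2 = 19600 ≡ 1108 (mod 1541)
11^128 ≡ 1108^2 = 1227664 ≡ 1028 (mod 1541)
11^256 ≡ 1028^2 = 1056784 ≡ 1199 (mod 1541)
11^512 ≡ 1199^2 = 1437601 ≡ 1389 (mod 1541)
11^1024 ≡ 1389^2 = 1929321 ≡ 1530 (mod 1541)
1540 = 1024 + 512 + 4 in binary powers of 2.
So 11^1540 ≡ 1530 · 1389 · 772 ≡ 967 (mod 1541).
Since 967 ≠ 1, base 11 is a Fermat witness: 1541 is composite.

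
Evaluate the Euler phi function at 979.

Factor: 979 = 11 · 89.
φ(979) = (11−1) · (89−1) = 10 · 88 = 880.

880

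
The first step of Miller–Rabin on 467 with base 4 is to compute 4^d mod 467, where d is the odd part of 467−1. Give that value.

467 − 1 = 466 = 2^1 · 233, so d = 233.
4^1 ≡ 4 (mod 467)
4^2 ≡ 4^2 = 16 ≡ 16 (mod 467)
4^4 ≡ 16^2 = 256 ≡ 256 (mod 467)
4^8 ≡ 256^2 = 65536 ≡ 156 (mod 467)
4^16 ≡ 156^2 = 24336 ≡ 52 (mod 467)
4^32 ≡ 52^2 = 2704 ≡ 369 (mod 467)
4^64 ≡ 369^2 = 136161 ≡ 264 (mod 467)
4^128 ≡ 264^2 = 69696 ≡ 113 (mod 467)
233 = 128 + 64 + 32 + 8 + 1 in binary powers of 2.
So 4^233 ≡ 113 · 264 · 369 · 156 · 4 ≡ 1 (mod 467).
Since 4^d ≡ 1 (mod 467), base 4 does not prove 467 composite.

1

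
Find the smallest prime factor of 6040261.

6040261 is odd.
Digit sum 19, not divisible by 3.
Ends in 1: not divisible by 5.
7: 6040261 = 7·862894 + 3
11: 6040261 = 11·549114 + 7
13: 6040261 = 13·464635 + 6
17: 6040261 = 17·355309 + 8
19: 6040261 = 19·317908 + 9
23: 6040261 = 23·262620 + 1
29: 6040261 = 29·208284 + 25
31: 6040261 = 31·194847 + 4
37: 6040261 = 37·163250 + 11
41: 6040261 = 41·147323 + 18
43: 6040261 = 43·140471 + 8
47: 6040261 = 47·128516 + 9
53: 6040261 = 53·113967 + 10
59: 6040261 = 59·102377 + 18
61: 6040261 = 61·99020 + 41
67: 6040261 = 67·90153 + 10
71: 6040261 = 71·85074 + 7
73: 6040261 = 73·82743 + 22
79: 6040261 = 79·76459

79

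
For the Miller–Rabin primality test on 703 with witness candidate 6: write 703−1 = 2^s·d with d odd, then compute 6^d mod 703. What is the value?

703 − 1 = 702 = 2^1 · 351, so d = 351.
6^1 ≡ 6 (mod 703)
6^2 ≡ 6^2 = 36 ≡ 36 (mod 703)
6^4 ≡ 36^2 = 1296 ≡ 593 (mod 703)
6^8 ≡ 593^2 = 351649 ≡ 149 (mod 703)
6^16 ≡ 149^2 = 22201 ≡ 408 (mod 703)
6^32 ≡ 408^2 = 166464 ≡ 556 (mod 703)
6^64 ≡ 556^2 = 309136 ≡ 519 (mod 703)
6^128 ≡ 519^2 = 269361 ≡ 112 (mod 703)
6^256 ≡ 112^2 = 12544 ≡ 593 (mod 703)
351 = 256 + 64 + 16 + 8 + 4 + 2 + 1 in binary powers of 2.
So 6^351 ≡ 593 · 519 · 408 · 149 · 593 · 36 · 6 ≡ 438 (mod 703).
Squaring chain: 438; never reaches −1, so base 6 is a Miller–Rabin witness that 703 is composite.

438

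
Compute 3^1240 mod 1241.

3^1 ≡ 3 (mod 1241)
3^2 ≡ 3^2 = 9 ≡ 9 (mod 1241)
3^4 ≡ 9^2 = 81 ≡ 81 (mod 1241)
3^8 ≡ 81^2 = 6561 ≡ 356 (mod 1241)
3^16 ≡ 356^2 = 126736 ≡ 154 (mod 1241)
3^32 ≡ 154^2 = 23716 ≡ 137 (mod 1241)
3^64 ≡ 137^2 = 18769 ≡ 154 (mod 1241)
3^128 ≡ 154^2 = 23716 ≡ 137 (mod 1241)
3^256 ≡ 137^2 = 18769 ≡ 154 (mod 1241)
3^512 ≡ 154^2 = 23716 ≡ 137 (mod 1241)
3^1024 ≡ 137^2 = 18769 ≡ 154 (mod 1241)
1240 = 1024 + 128 + 64 + 16 + 8 in binary powers of 2.
So 3^1240 ≡ 154 · 137 · 154 · 154 · 356 ≡ 373 (mod 1241).
Since 373 ≠ 1, base 3 is a Fermat witness: 1241 is composite.

373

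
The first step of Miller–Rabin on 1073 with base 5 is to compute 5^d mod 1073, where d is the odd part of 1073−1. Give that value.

1073 − 1 = 1072 = 2^4 · 67, so d = 67.
5^1 ≡ 5 (mod 1073)
5^2 ≡ 5^2 = 25 ≡ 25 (mod 1073)
5^4 ≡ 25^2 = 625 ≡ 625 (mod 1073)
5^8 ≡ 625^2 = 390625 ≡ 53 (mod 1073)
5^16 ≡ 53^2 = 2809 ≡ 663 (mod 1073)
5^32 ≡ 663^2 = 439569 ≡ 712 (mod 1073)
5^64 ≡ 712^2 = 506944 ≡ 488 (mod 1073)
67 = 64 + 2 + 1 in binary powers of 2.
So 5^67 ≡ 488 · 25 · 5 ≡ 912 (mod 1073).
Squaring chain: 912 → 169 → 663 → 712; never reaches −1, so base 5 is a Miller–Rabin witness that 1073 is composite.

912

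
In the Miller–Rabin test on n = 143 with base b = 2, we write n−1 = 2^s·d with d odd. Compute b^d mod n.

46

143 − 1 = 142 = 2^1 · 71, so d = 71.
2^1 ≡ 2 (mod 143)
2^2 ≡ 2^2 = 4 ≡ 4 (mod 143)
2^4 ≡ 4^2 = 16 ≡ 16 (mod 143)
2^8 ≡ 16^2 = 256 ≡ 113 (mod 143)
2^16 ≡ 113^2 = 12769 ≡ 42 (mod 143)
2^32 ≡ 42^2 = 1764 ≡ 48 (mod 143)
2^64 ≡ 48^2 = 2304 ≡ 16 (mod 143)
71 = 64 + 4 + 2 + 1 in binary powers of 2.
So 2^71 ≡ 16 · 16 · 4 · 2 ≡ 46 (mod 143).
Squaring chain: 46; never reaches −1, so base 2 is a Miller–Rabin witness that 143 is composite.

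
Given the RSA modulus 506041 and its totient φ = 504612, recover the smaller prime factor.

φ(n) = (p−1)(q−1) = n − (p+q) + 1, so p + q = 506041 − 504612 + 1 = 1430.
p and q are the roots of t² − 1430t + 506041 = 0.
Discriminant: 1430² − 4·506041 = 2044900 − 2024164 = 20736; √20736 = 144.
q = (1430 − 144)/2 = 643, p = (1430 + 144)/2 = 787.
Check: 643 · 787 = 506041.

643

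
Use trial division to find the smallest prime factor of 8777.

8777 is odd.
Digit sum 29, not divisible by 3.
Ends in 7: not divisible by 5.
7: 8777 = 7·1253 + 6
11: 8777 = 11·797 + 10
13: 8777 = 13·675 + 2
17: 8777 = 17·516 + 5
19: 8777 = 19·461 + 18
23: 8777 = 23·381 + 14
29: 8777 = 29·302 + 19
31: 8777 = 31·283 + 4
37: 8777 = 37·237 + 8
41: 8777 = 41·214 + 3
43: 8777 = 43·204 + 5
47: 8777 = 47·186 + 35
53: 8777 = 53·165 + 32
59: 8777 = 59·148 + 45
61: 8777 = 61·143 + 54
67: 8777 = 67·131

67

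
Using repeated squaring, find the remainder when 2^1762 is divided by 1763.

2^1 ≡ 2 (mod 1763)
2^2 ≡ 2^2 = 4 ≡ 4 (mod 1763)
2^4 ≡ 4^2 = 16 ≡ 16 (mod 1763)
2^8 ≡ 16^2 = 256 ≡ 256 (mod 1763)
2^16 ≡ 256^2 = 65536 ≡ 305 (mod 1763)
2^32 ≡ 305^2 = 93025 ≡ 1349 (mod 1763)
2^64 ≡ 1349^2 = 1819801 ≡ 385 (mod 1763)
2^128 ≡ 385^2 = 148225 ≡ 133 (mod 1763)
2^256 ≡ 133^2 = 17689 ≡ 59 (mod 1763)
2^512 ≡ 59^2 = 3481 ≡ 1718 (mod 1763)
2^1024 ≡ 1718^2 = 2951524 ≡ 262 (mod 1763)
1762 = 1024 + 512 + 128 + 64 + 32 + 2 in binary powers of 2.
So 2^1762 ≡ 262 · 1718 · 133 · 385 · 1349 · 4 ≡ 742 (mod 1763).
Since 742 ≠ 1, base 2 is a Fermat witness: 1763 is composite.

742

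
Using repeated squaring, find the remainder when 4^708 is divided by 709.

1

4^1 ≡ 4 (mod 709)
4^2 ≡ 4^2 = 16 ≡ 16 (mod 709)
4^4 ≡ 16^2 = 256 ≡ 256 (mod 709)
4^8 ≡ 256^2 = 65536 ≡ 308 (mod 709)
4^16 ≡ 308^2 = 94864 ≡ 567 (mod 709)
4^32 ≡ 567^2 = 321489 ≡ 312 (mod 709)
4^64 ≡ 312^2 = 97344 ≡ 211 (mod 709)
4^128 ≡ 211^2 = 44521 ≡ 563 (mod 709)
4^256 ≡ 563^2 = 316969 ≡ 46 (mod 709)
4^512 ≡ 46^2 = 2116 ≡ 698 (mod 709)
708 = 512 + 128 + 64 + 4 in binary powers of 2.
So 4^708 ≡ 698 · 563 · 211 · 256 ≡ 1 (mod 709).
Since the result is 1, base 4 gives no evidence that 709 is composite.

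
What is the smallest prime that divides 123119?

123119 is odd.
Digit sum 17, not divisible by 3.
Ends in 9: not divisible by 5.
7: 123119 = 7·17588 + 3
11: 123119 = 11·11192 + 7
13: 123119 = 13·9470 + 9
17: 123119 = 17·7242 + 5
19: 123119 = 19·6479 + 18
23: 123119 = 23·5353

23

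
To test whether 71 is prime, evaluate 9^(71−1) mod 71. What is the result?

9^1 ≡ 9 (mod 71)
9^2 ≡ 9^2 = 81 ≡ 10 (mod 71)
9^4 ≡ 10^2 = 100 ≡ 29 (mod 71)
9^8 ≡ 29^2 = 841 ≡ 60 (mod 71)
9^16 ≡ 60^2 = 3600 ≡ 50 (mod 71)
9^32 ≡ 50^2 = 2500 ≡ 15 (mod 71)
9^64 ≡ 15^2 = 225 ≡ 12 (mod 71)
70 = 64 + 4 + 2 in binary powers of 2.
So 9^70 ≡ 12 · 29 · 10 ≡ 1 (mod 71).
Since the result is 1, base 9 gives no evidence that 71 is composite.

1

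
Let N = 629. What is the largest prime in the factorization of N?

629 = 17 · 37
37 is prime.
So 629 = 17 · 37; the largest prime factor is 37.

37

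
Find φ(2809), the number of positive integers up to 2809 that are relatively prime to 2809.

2756

Factor: 2809 = 53^2.
φ(2809) = 53^1·(53−1) = 2756.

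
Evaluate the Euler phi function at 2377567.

Factor: 2377567 = 97 · 127 · 193.
φ(2377567) = (97−1) · (127−1) · (193−1) = 96 · 126 · 192 = 2322432.

2322432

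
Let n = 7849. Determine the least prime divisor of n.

47

7849 is odd.
Digit sum 28, not divisible by 3.
Ends in 9: not divisible by 5.
7: 7849 = 7·1121 + 2
11: 7849 = 11·713 + 6
13: 7849 = 13·603 + 10
17: 7849 = 17·461 + 12
19: 7849 = 19·413 + 2
23: 7849 = 23·341 + 6
29: 7849 = 29·270 + 19
31: 7849 = 31·253 + 6
37: 7849 = 37·212 + 5
41: 7849 = 41·191 + 18
43: 7849 = 43·182 + 23
47: 7849 = 47·167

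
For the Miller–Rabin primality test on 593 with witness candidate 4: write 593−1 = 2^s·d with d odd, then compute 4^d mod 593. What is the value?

593 − 1 = 592 = 2^4 · 37, so d = 37.
4^1 ≡ 4 (mod 593)
4^2 ≡ 4^2 = 16 ≡ 16 (mod 593)
4^4 ≡ 16^2 = 256 ≡ 256 (mod 593)
4^8 ≡ 256^2 = 65536 ≡ 306 (mod 593)
4^16 ≡ 306^2 = 93636 ≡ 535 (mod 593)
4^32 ≡ 535^2 = 286225 ≡ 399 (mod 593)
37 = 32 + 4 + 1 in binary powers of 2.
So 4^37 ≡ 399 · 256 · 4 ≡ 592 (mod 593).
Since 4^d ≡ 592 (mod 593), base 4 does not prove 593 composite.

592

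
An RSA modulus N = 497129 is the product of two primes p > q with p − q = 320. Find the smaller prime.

563

Since p = q + 320, we have 497129 = q(q + 320), so q² + 320q − 497129 = 0.
Discriminant: 320² + 4·497129 = 102400 + 1988516 = 2090916; √2090916 = 1446.
q = (−320 + 1446)/2 = 563, and p = q + 320 = 883.
Check: 563 · 883 = 497129.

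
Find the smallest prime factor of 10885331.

10885331 is odd.
Digit sum 29, not divisible by 3.
Ends in 1: not divisible by 5.
7: 10885331 = 7·1555047 + 2
11: 10885331 = 11·989575 + 6
13: 10885331 = 13·837333 + 2
17: 10885331 = 17·640313 + 10
19: 10885331 = 19·572912 + 3
23: 10885331 = 23·473275 + 6
29: 10885331 = 29·375356 + 7
31: 10885331 = 31·351139 + 22
37: 10885331 = 37·294198 + 5
41: 10885331 = 41·265495 + 36
43: 10885331 = 43·253147 + 10
47: 10885331 = 47·231602 + 37
53: 10885331 = 53·205383 + 32
59: 10885331 = 59·184497 + 8
61: 10885331 = 61·178448 + 3
67: 10885331 = 67·162467 + 42
71: 10885331 = 71·153314 + 37
73: 10885331 = 73·149114 + 9
79: 10885331 = 79·137789

79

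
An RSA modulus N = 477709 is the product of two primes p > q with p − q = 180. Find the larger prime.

Since p = q + 180, we have 477709 = q(q + 180), so q² + 180q − 477709 = 0.
Discriminant: 180² + 4·477709 = 32400 + 1910836 = 1943236; √1943236 = 1394.
q = (−180 + 1394)/2 = 607, and p = q + 180 = 787.
Check: 607 · 787 = 477709.

787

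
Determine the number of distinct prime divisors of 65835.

5

65835 = 3^2 · 7315
7315 = 5 · 1463
1463 = 7 · 209
209 = 11 · 19
65835 = 3^2 · 5 · 7 · 11 · 19, which has 5 distinct prime factors.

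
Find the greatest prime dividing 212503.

212503 = 41 · 5183
5183 = 71 · 73
73 is prime.
So 212503 = 41 · 71 · 73; the largest prime factor is 73.

73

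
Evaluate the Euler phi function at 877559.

Factor: 877559 = 83 · 97 · 109.
φ(877559) = (83−1) · (97−1) · (109−1) = 82 · 96 · 108 = 850176.

850176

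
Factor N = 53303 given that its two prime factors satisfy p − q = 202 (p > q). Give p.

353

Since p = q + 202, we have 53303 = q(q + 202), so q² + 202q − 53303 = 0.
Discriminant: 202² + 4·53303 = 40804 + 213212 = 254016; √254016 = 504.
q = (−202 + 504)/2 = 151, and p = q + 202 = 353.
Check: 151 · 353 = 53303.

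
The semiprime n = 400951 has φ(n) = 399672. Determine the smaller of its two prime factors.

547

φ(n) = (p−1)(q−1) = n − (p+q) + 1, so p + q = 400951 − 399672 + 1 = 1280.
p and q are the roots of t² − 1280t + 400951 = 0.
Discriminant: 1280² − 4·400951 = 1638400 − 1603804 = 34596; √34596 = 186.
q = (1280 − 186)/2 = 547, p = (1280 + 186)/2 = 733.
Check: 547 · 733 = 400951.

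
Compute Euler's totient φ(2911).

2800

Factor: 2911 = 41 · 71.
φ(2911) = (41−1) · (71−1) = 40 · 70 = 2800.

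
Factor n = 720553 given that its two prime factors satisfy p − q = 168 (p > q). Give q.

769

Since p = q + 168, we have 720553 = q(q + 168), so q² + 168q − 720553 = 0.
Discriminant: 168² + 4·720553 = 28224 + 2882212 = 2910436; √2910436 = 1706.
q = (−168 + 1706)/2 = 769, and p = q + 168 = 937.
Check: 769 · 937 = 720553.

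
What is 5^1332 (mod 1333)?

838

5^1 ≡ 5 (mod 1333)
5^2 ≡ 5^2 = 25 ≡ 25 (mod 1333)
5^4 ≡ 25^2 = 625 ≡ 625 (mod 1333)
5^8 ≡ 625^2 = 390625 ≡ 56 (mod 1333)
5^16 ≡ 56^2 = 3136 ≡ 470 (mod 1333)
5^32 ≡ 470^2 = 220900 ≡ 955 (mod 1333)
5^64 ≡ 955^2 = 912025 ≡ 253 (mod 1333)
5^128 ≡ 253^2 = 64009 ≡ 25 (mod 1333)
5^256 ≡ 25^2 = 625 ≡ 625 (mod 1333)
5^512 ≡ 625^2 = 390625 ≡ 56 (mod 1333)
5^1024 ≡ 56^2 = 3136 ≡ 470 (mod 1333)
1332 = 1024 + 256 + 32 + 16 + 4 in binary powers of 2.
So 5^1332 ≡ 470 · 625 · 955 · 470 · 625 ≡ 838 (mod 1333).
Since 838 ≠ 1, base 5 is a Fermat witness: 1333 is composite.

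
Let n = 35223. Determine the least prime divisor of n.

3

35223 is odd.
Digit sum 15, divisible by 3.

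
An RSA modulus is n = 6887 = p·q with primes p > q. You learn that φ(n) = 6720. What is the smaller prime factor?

71

φ(n) = (p−1)(q−1) = n − (p+q) + 1, so p + q = 6887 − 6720 + 1 = 168.
p and q are the roots of t² − 168t + 6887 = 0.
Discriminant: 168² − 4·6887 = 28224 − 27548 = 676; √676 = 26.
q = (168 − 26)/2 = 71, p = (168 + 26)/2 = 97.
Check: 71 · 97 = 6887.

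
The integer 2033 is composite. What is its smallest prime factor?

19

2033 is odd.
Digit sum 8, not divisible by 3.
Ends in 3: not divisible by 5.
7: 2033 = 7·290 + 3
11: 2033 = 11·184 + 9
13: 2033 = 13·156 + 5
17: 2033 = 17·119 + 10
19: 2033 = 19·107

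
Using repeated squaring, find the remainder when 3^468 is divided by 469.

260

3^1 ≡ 3 (mod 469)
3^2 ≡ 3^2 = 9 ≡ 9 (mod 469)
3^4 ≡ 9^2 = 81 ≡ 81 (mod 469)
3^8 ≡ 81^2 = 6561 ≡ 464 (mod 469)
3^16 ≡ 464^2 = 215296 ≡ 25 (mod 469)
3^32 ≡ 25^2 = 625 ≡ 156 (mod 469)
3^64 ≡ 156^2 = 24336 ≡ 417 (mod 469)
3^128 ≡ 417^2 = 173889 ≡ 359 (mod 469)
3^256 ≡ 359^2 = 128881 ≡ 375 (mod 469)
468 = 256 + 128 + 64 + 16 + 4 in binary powers of 2.
So 3^468 ≡ 375 · 359 · 417 · 25 · 81 ≡ 260 (mod 469).
Since 260 ≠ 1, base 3 is a Fermat witness: 469 is composite.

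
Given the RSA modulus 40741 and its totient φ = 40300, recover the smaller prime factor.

131

φ(n) = (p−1)(q−1) = n − (p+q) + 1, so p + q = 40741 − 40300 + 1 = 442.
p and q are the roots of t² − 442t + 40741 = 0.
Discriminant: 442² − 4·40741 = 195364 − 162964 = 32400; √32400 = 180.
q = (442 − 180)/2 = 131, p = (442 + 180)/2 = 311.
Check: 131 · 311 = 40741.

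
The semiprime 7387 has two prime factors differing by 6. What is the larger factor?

Since p = q + 6, we have 7387 = q(q + 6), so q² + 6q − 7387 = 0.
Discriminant: 6² + 4·7387 = 36 + 29548 = 29584; √29584 = 172.
q = (−6 + 172)/2 = 83, and p = q + 6 = 89.
Check: 83 · 89 = 7387.

89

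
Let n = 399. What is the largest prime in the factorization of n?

19

399 = 3 · 133
133 = 7 · 19
19 is prime.
So 399 = 3 · 7 · 19; the largest prime factor is 19.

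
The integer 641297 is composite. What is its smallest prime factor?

31

641297 is odd.
Digit sum 29, not divisible by 3.
Ends in 7: not divisible by 5.
7: 641297 = 7·91613 + 6
11: 641297 = 11·58299 + 8
13: 641297 = 13·49330 + 7
17: 641297 = 17·37723 + 6
19: 641297 = 19·33752 + 9
23: 641297 = 23·27882 + 11
29: 641297 = 29·22113 + 20
31: 641297 = 31·20687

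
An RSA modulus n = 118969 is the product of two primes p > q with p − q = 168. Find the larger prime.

Since p = q + 168, we have 118969 = q(q + 168), so q² + 168q − 118969 = 0.
Discriminant: 168² + 4·118969 = 28224 + 475876 = 504100; √504100 = 710.
q = (−168 + 710)/2 = 271, and p = q + 168 = 439.
Check: 271 · 439 = 118969.

439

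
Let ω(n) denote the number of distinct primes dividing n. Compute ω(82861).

3

82861 = 41 · 2021
2021 = 43 · 47
82861 = 41 · 43 · 47, which has 3 distinct prime factors.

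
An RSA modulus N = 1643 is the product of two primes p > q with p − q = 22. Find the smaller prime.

Since p = q + 22, we have 1643 = q(q + 22), so q² + 22q − 1643 = 0.
Discriminant: 22² + 4·1643 = 484 + 6572 = 7056; √7056 = 84.
q = (−22 + 84)/2 = 31, and p = q + 22 = 53.
Check: 31 · 53 = 1643.

31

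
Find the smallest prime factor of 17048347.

73

17048347 is odd.
Digit sum 34, not divisible by 3.
Ends in 7: not divisible by 5.
7: 17048347 = 7·2435478 + 1
11: 17048347 = 11·1549849 + 8
13: 17048347 = 13·1311411 + 4
17: 17048347 = 17·1002843 + 16
19: 17048347 = 19·897281 + 8
23: 17048347 = 23·741232 + 11
29: 17048347 = 29·587874 + 1
31: 17048347 = 31·549946 + 21
37: 17048347 = 37·460766 + 5
41: 17048347 = 41·415813 + 14
43: 17048347 = 43·396473 + 8
47: 17048347 = 47·362730 + 37
53: 17048347 = 53·321666 + 49
59: 17048347 = 59·288955 + 2
61: 17048347 = 61·279481 + 6
67: 17048347 = 67·254452 + 63
71: 17048347 = 71·240117 + 40
73: 17048347 = 73·233539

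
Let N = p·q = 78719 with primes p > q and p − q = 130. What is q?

Since p = q + 130, we have 78719 = q(q + 130), so q² + 130q − 78719 = 0.
Discriminant: 130² + 4·78719 = 16900 + 314876 = 331776; √331776 = 576.
q = (−130 + 576)/2 = 223, and p = q + 130 = 353.
Check: 223 · 353 = 78719.

223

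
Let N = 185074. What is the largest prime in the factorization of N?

185074 = 2 · 92537
92537 = 37 · 2501
2501 = 41 · 61
61 is prime.
So 185074 = 2 · 37 · 41 · 61; the largest prime factor is 61.

61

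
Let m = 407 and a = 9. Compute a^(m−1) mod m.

9

9^1 ≡ 9 (mod 407)
9^2 ≡ 9^2 = 81 ≡ 81 (mod 407)
9^4 ≡ 81^2 = 6561 ≡ 49 (mod 407)
9^8 ≡ 49^2 = 2401 ≡ 366 (mod 407)
9^16 ≡ 366^2 = 133956 ≡ 53 (mod 407)
9^32 ≡ 53^2 = 2809 ≡ 367 (mod 407)
9^64 ≡ 367^2 = 134689 ≡ 379 (mod 407)
9^128 ≡ 379^2 = 143641 ≡ 377 (mod 407)
9^256 ≡ 377^2 = 142129 ≡ 86 (mod 407)
406 = 256 + 128 + 16 + 4 + 2 in binary powers of 2.
So 9^406 ≡ 86 · 377 · 53 · 49 · 81 ≡ 9 (mod 407).
Since 9 ≠ 1, base 9 is a Fermat witness: 407 is composite.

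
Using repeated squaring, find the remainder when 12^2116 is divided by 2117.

1857

12^1 ≡ 12 (mod 2117)
12^2 ≡ 12^2 = 144 ≡ 144 (mod 2117)
12^4 ≡ 144^2 = 20736 ≡ 1683 (mod 2117)
12^8 ≡ 1683^2 = 2832489 ≡ 2060 (mod 2117)
12^16 ≡ 2060^2 = 4243600 ≡ 1132 (mod 2117)
12^32 ≡ 1132^2 = 1281424 ≡ 639 (mod 2117)
12^64 ≡ 639^2 = 408321 ≡ 1857 (mod 2117)
12^128 ≡ 1857^2 = 3448449 ≡ 1973 (mod 2117)
12^256 ≡ 1973^2 = 3892729 ≡ 1683 (mod 2117)
12^512 ≡ 1683^2 = 2832489 ≡ 2060 (mod 2117)
12^1024 ≡ 2060^2 = 4243600 ≡ 1132 (mod 2117)
12^2048 ≡ 1132^2 = 1281424 ≡ 639 (mod 2117)
2116 = 2048 + 64 + 4 in binary powers of 2.
So 12^2116 ≡ 639 · 1857 · 1683 ≡ 1857 (mod 2117).
Since 1857 ≠ 1, base 12 is a Fermat witness: 2117 is composite.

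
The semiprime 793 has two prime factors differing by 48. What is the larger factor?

61

Since p = q + 48, we have 793 = q(q + 48), so q² + 48q − 793 = 0.
Discriminant: 48² + 4·793 = 2304 + 3172 = 5476; √5476 = 74.
q = (−48 + 74)/2 = 13, and p = q + 48 = 61.
Check: 13 · 61 = 793.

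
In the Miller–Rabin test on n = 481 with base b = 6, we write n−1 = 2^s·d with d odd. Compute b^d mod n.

216

481 − 1 = 480 = 2^5 · 15, so d = 15.
6^1 ≡ 6 (mod 481)
6^2 ≡ 6^2 = 36 ≡ 36 (mod 481)
6^4 ≡ 36^2 = 1296 ≡ 334 (mod 481)
6^8 ≡ 334^2 = 111556 ≡ 445 (mod 481)
15 = 8 + 4 + 2 + 1 in binary powers of 2.
So 6^15 ≡ 445 · 334 · 36 · 6 ≡ 216 (mod 481).
Squaring chain: 216 → 480 → 1 → 1 → 1; reaches −1, so base 6 does not prove 481 composite.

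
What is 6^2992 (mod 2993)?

6^1 ≡ 6 (mod 2993)
6^2 ≡ 6^2 = 36 ≡ 36 (mod 2993)
6^4 ≡ 36^2 = 1296 ≡ 1296 (mod 2993)
6^8 ≡ 1296^2 = 1679616 ≡ 543 (mod 2993)
6^16 ≡ 543^2 = 294849 ≡ 1535 (mod 2993)
6^32 ≡ 1535^2 = 2356225 ≡ 734 (mod 2993)
6^64 ≡ 734^2 = 538756 ≡ 16 (mod 2993)
6^128 ≡ 16^2 = 256 ≡ 256 (mod 2993)
6^256 ≡ 256^2 = 65536 ≡ 2683 (mod 2993)
6^512 ≡ 2683^2 = 7198489 ≡ 324 (mod 2993)
6^1024 ≡ 324^2 = 104976 ≡ 221 (mod 2993)
6^2048 ≡ 221^2 = 48841 ≡ 953 (mod 2993)
2992 = 2048 + 512 + 256 + 128 + 32 + 16 in binary powers of 2.
So 6^2992 ≡ 953 · 324 · 2683 · 256 · 734 · 1535 ≡ 201 (mod 2993).
Since 201 ≠ 1, base 6 is a Fermat witness: 2993 is composite.

201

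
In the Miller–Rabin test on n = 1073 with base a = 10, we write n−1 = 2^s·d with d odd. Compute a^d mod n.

1046

1073 − 1 = 1072 = 2^4 · 67, so d = 67.
10^1 ≡ 10 (mod 1073)
10^2 ≡ 10^2 = 100 ≡ 100 (mod 1073)
10^4 ≡ 100^2 = 10000 ≡ 343 (mod 1073)
10^8 ≡ 343^2 = 117649 ≡ 692 (mod 1073)
10^16 ≡ 692^2 = 478864 ≡ 306 (mod 1073)
10^32 ≡ 306^2 = 93636 ≡ 285 (mod 1073)
10^64 ≡ 285^2 = 81225 ≡ 750 (mod 1073)
67 = 64 + 2 + 1 in binary powers of 2.
So 10^67 ≡ 750 · 100 · 10 ≡ 1046 (mod 1073).
Squaring chain: 1046 → 729 → 306 → 285; never reaches −1, so base 10 is a Miller–Rabin witness that 1073 is composite.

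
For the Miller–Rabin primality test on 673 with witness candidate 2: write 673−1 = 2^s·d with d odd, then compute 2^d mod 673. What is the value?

673 − 1 = 672 = 2^5 · 21, so d = 21.
2^1 ≡ 2 (mod 673)
2^2 ≡ 2^2 = 4 ≡ 4 (mod 673)
2^4 ≡ 4^2 = 16 ≡ 16 (mod 673)
2^8 ≡ 16^2 = 256 ≡ 256 (mod 673)
2^16 ≡ 256^2 = 65536 ≡ 255 (mod 673)
21 = 16 + 4 + 1 in binary powers of 2.
So 2^21 ≡ 255 · 16 · 2 ≡ 84 (mod 673).
Squaring chain: 84 → 326 → 615 → 672 → 1; reaches −1, so base 2 does not prove 673 composite.

84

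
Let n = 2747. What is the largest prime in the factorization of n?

2747 = 41 · 67
67 is prime.
So 2747 = 41 · 67; the largest prime factor is 67.

67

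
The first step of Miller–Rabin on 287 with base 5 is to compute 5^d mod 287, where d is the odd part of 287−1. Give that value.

248

287 − 1 = 286 = 2^1 · 143, so d = 143.
5^1 ≡ 5 (mod 287)
5^2 ≡ 5^2 = 25 ≡ 25 (mod 287)
5^4 ≡ 25^2 = 625 ≡ 51 (mod 287)
5^8 ≡ 51^2 = 2601 ≡ 18 (mod 287)
5^16 ≡ 18^2 = 324 ≡ 37 (mod 287)
5^32 ≡ 37^2 = 1369 ≡ 221 (mod 287)
5^64 ≡ 221^2 = 48841 ≡ 51 (mod 287)
5^128 ≡ 51^2 = 2601 ≡ 18 (mod 287)
143 = 128 + 8 + 4 + 2 + 1 in binary powers of 2.
So 5^143 ≡ 18 · 18 · 51 · 25 · 5 ≡ 248 (mod 287).
Squaring chain: 248; never reaches −1, so base 5 is a Miller–Rabin witness that 287 is composite.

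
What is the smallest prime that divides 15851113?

79

15851113 is odd.
Digit sum 25, not divisible by 3.
Ends in 3: not divisible by 5.
7: 15851113 = 7·2264444 + 5
11: 15851113 = 11·1441010 + 3
13: 15851113 = 13·1219316 + 5
17: 15851113 = 17·932418 + 7
19: 15851113 = 19·834269 + 2
23: 15851113 = 23·689178 + 19
29: 15851113 = 29·546590 + 3
31: 15851113 = 31·511326 + 7
37: 15851113 = 37·428408 + 17
41: 15851113 = 41·386612 + 21
43: 15851113 = 43·368630 + 23
47: 15851113 = 47·337257 + 34
53: 15851113 = 53·299077 + 32
59: 15851113 = 59·268662 + 55
61: 15851113 = 61·259854 + 19
67: 15851113 = 67·236583 + 52
71: 15851113 = 71·223255 + 8
73: 15851113 = 73·217138 + 39
79: 15851113 = 79·200647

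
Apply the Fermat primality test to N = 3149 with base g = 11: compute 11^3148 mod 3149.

1529

11^1 ≡ 11 (mod 3149)
11^2 ≡ 11^2 = 121 ≡ 121 (mod 3149)
11^4 ≡ 121^2 = 14641 ≡ 2045 (mod 3149)
11^8 ≡ 2045^2 = 4182025 ≡ 153 (mod 3149)
11^16 ≡ 153^2 = 23409 ≡ 1366 (mod 3149)
11^32 ≡ 1366^2 = 1865956 ≡ 1748 (mod 3149)
11^64 ≡ 1748^2 = 3055504 ≡ 974 (mod 3149)
11^128 ≡ 974^2 = 948676 ≡ 827 (mod 3149)
11^256 ≡ 827^2 = 683929 ≡ 596 (mod 3149)
11^512 ≡ 596^2 = 355216 ≡ 2528 (mod 3149)
11^1024 ≡ 2528^2 = 6390784 ≡ 1463 (mod 3149)
11^2048 ≡ 1463^2 = 2140369 ≡ 2198 (mod 3149)
3148 = 2048 + 1024 + 64 + 8 + 4 in binary powers of 2.
So 11^3148 ≡ 2198 · 1463 · 974 · 153 · 2045 ≡ 1529 (mod 3149).
Since 1529 ≠ 1, base 11 is a Fermat witness: 3149 is composite.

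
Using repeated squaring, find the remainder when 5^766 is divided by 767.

454

5^1 ≡ 5 (mod 767)
5^2 ≡ 5^2 = 25 ≡ 25 (mod 767)
5^4 ≡ 25^2 = 625 ≡ 625 (mod 767)
5^8 ≡ 625^2 = 390625 ≡ 222 (mod 767)
5^16 ≡ 222^2 = 49284 ≡ 196 (mod 767)
5^32 ≡ 196^2 = 38416 ≡ 66 (mod 767)
5^64 ≡ 66^2 = 4356 ≡ 521 (mod 767)
5^128 ≡ 521^2 = 271441 ≡ 690 (mod 767)
5^256 ≡ 690^2 = 476100 ≡ 560 (mod 767)
5^512 ≡ 560^2 = 313600 ≡ 664 (mod 767)
766 = 512 + 128 + 64 + 32 + 16 + 8 + 4 + 2 in binary powers of 2.
So 5^766 ≡ 664 · 690 · 521 · 66 · 196 · 222 · 625 · 25 ≡ 454 (mod 767).
Since 454 ≠ 1, base 5 is a Fermat witness: 767 is composite.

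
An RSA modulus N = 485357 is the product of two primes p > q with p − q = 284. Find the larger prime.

853

Since p = q + 284, we have 485357 = q(q + 284), so q² + 284q − 485357 = 0.
Discriminant: 284² + 4·485357 = 80656 + 1941428 = 2022084; √2022084 = 1422.
q = (−284 + 1422)/2 = 569, and p = q + 284 = 853.
Check: 569 · 853 = 485357.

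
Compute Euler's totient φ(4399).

Factor: 4399 = 53 · 83.
φ(4399) = (53−1) · (83−1) = 52 · 82 = 4264.

4264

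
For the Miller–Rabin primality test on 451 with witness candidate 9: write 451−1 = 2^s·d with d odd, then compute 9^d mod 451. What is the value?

419

451 − 1 = 450 = 2^1 · 225, so d = 225.
9^1 ≡ 9 (mod 451)
9^2 ≡ 9^2 = 81 ≡ 81 (mod 451)
9^4 ≡ 81^2 = 6561 ≡ 247 (mod 451)
9^8 ≡ 247^2 = 61009 ≡ 124 (mod 451)
9^16 ≡ 124^2 = 15376 ≡ 42 (mod 451)
9^32 ≡ 42^2 = 1764 ≡ 411 (mod 451)
9^64 ≡ 411^2 = 168921 ≡ 247 (mod 451)
9^128 ≡ 247^2 = 61009 ≡ 124 (mod 451)
225 = 128 + 64 + 32 + 1 in binary powers of 2.
So 9^225 ≡ 124 · 247 · 411 · 9 ≡ 419 (mod 451).
Squaring chain: 419; never reaches −1, so base 9 is a Miller–Rabin witness that 451 is composite.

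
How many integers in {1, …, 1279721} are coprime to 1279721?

1243008

Factor: 1279721 = 79 · 97 · 167.
φ(1279721) = (79−1) · (97−1) · (167−1) = 78 · 96 · 166 = 1243008.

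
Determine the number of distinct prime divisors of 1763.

1763 = 41 · 43
1763 = 41 · 43, which has 2 distinct prime factors.

2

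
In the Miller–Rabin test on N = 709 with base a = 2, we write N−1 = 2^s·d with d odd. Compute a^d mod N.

96

709 − 1 = 708 = 2^2 · 177, so d = 177.
2^1 ≡ 2 (mod 709)
2^2 ≡ 2^2 = 4 ≡ 4 (mod 709)
2^4 ≡ 4^2 = 16 ≡ 16 (mod 709)
2^8 ≡ 16^2 = 256 ≡ 256 (mod 709)
2^16 ≡ 256^2 = 65536 ≡ 308 (mod 709)
2^32 ≡ 308^2 = 94864 ≡ 567 (mod 709)
2^64 ≡ 567^2 = 321489 ≡ 312 (mod 709)
2^128 ≡ 312^2 = 97344 ≡ 211 (mod 709)
177 = 128 + 32 + 16 + 1 in binary powers of 2.
So 2^177 ≡ 211 · 567 · 308 · 2 ≡ 96 (mod 709).
Squaring chain: 96 → 708; reaches −1, so base 2 does not prove 709 composite.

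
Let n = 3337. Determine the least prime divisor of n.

47

3337 is odd.
Digit sum 16, not divisible by 3.
Ends in 7: not divisible by 5.
7: 3337 = 7·476 + 5
11: 3337 = 11·303 + 4
13: 3337 = 13·256 + 9
17: 3337 = 17·196 + 5
19: 3337 = 19·175 + 12
23: 3337 = 23·145 + 2
29: 3337 = 29·115 + 2
31: 3337 = 31·107 + 20
37: 3337 = 37·90 + 7
41: 3337 = 41·81 + 16
43: 3337 = 43·77 + 26
47: 3337 = 47·71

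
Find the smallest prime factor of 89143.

89143 is odd.
Digit sum 25, not divisible by 3.
Ends in 3: not divisible by 5.
7: 89143 = 7·12734 + 5
11: 89143 = 11·8103 + 10
13: 89143 = 13·6857 + 2
17: 89143 = 17·5243 + 12
19: 89143 = 19·4691 + 14
23: 89143 = 23·3875 + 18
29: 89143 = 29·3073 + 26
31: 89143 = 31·2875 + 18
37: 89143 = 37·2409 + 10
41: 89143 = 41·2174 + 9
43: 89143 = 43·2073 + 4
47: 89143 = 47·1896 + 31
53: 89143 = 53·1681 + 50
59: 89143 = 59·1510 + 53
61: 89143 = 61·1461 + 22
67: 89143 = 67·1330 + 33
71: 89143 = 71·1255 + 38
73: 89143 = 73·1221 + 10
79: 89143 = 79·1128 + 31
83: 89143 = 83·1074 + 1
89: 89143 = 89·1001 + 54
97: 89143 = 97·919

97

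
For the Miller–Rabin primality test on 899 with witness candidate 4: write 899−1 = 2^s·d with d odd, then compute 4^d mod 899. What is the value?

899 − 1 = 898 = 2^1 · 449, so d = 449.
4^1 ≡ 4 (mod 899)
4^2 ≡ 4^2 = 16 ≡ 16 (mod 899)
4^4 ≡ 16^2 = 256 ≡ 256 (mod 899)
4^8 ≡ 256^2 = 65536 ≡ 808 (mod 899)
4^16 ≡ 808^2 = 652864 ≡ 190 (mod 899)
4^32 ≡ 190^2 = 36100 ≡ 140 (mod 899)
4^64 ≡ 140^2 = 19600 ≡ 721 (mod 899)
4^128 ≡ 721^2 = 519841 ≡ 219 (mod 899)
4^256 ≡ 219^2 = 47961 ≡ 314 (mod 899)
449 = 256 + 128 + 64 + 1 in binary powers of 2.
So 4^449 ≡ 314 · 219 · 721 · 4 ≡ 845 (mod 899).
Squaring chain: 845; never reaches −1, so base 4 is a Miller–Rabin witness that 899 is composite.

845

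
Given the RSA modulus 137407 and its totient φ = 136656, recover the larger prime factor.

439

φ(n) = (p−1)(q−1) = n − (p+q) + 1, so p + q = 137407 − 136656 + 1 = 752.
p and q are the roots of t² − 752t + 137407 = 0.
Discriminant: 752² − 4·137407 = 565504 − 549628 = 15876; √15876 = 126.
q = (752 − 126)/2 = 313, p = (752 + 126)/2 = 439.
Check: 313 · 439 = 137407.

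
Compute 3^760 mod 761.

1

3^1 ≡ 3 (mod 761)
3^2 ≡ 3^2 = 9 ≡ 9 (mod 761)
3^4 ≡ 9^2 = 81 ≡ 81 (mod 761)
3^8 ≡ 81^2 = 6561 ≡ 473 (mod 761)
3^16 ≡ 473^2 = 223729 ≡ 756 (mod 761)
3^32 ≡ 756^2 = 571536 ≡ 25 (mod 761)
3^64 ≡ 25^2 = 625 ≡ 625 (mod 761)
3^128 ≡ 625^2 = 390625 ≡ 232 (mod 761)
3^256 ≡ 232^2 = 53824 ≡ 554 (mod 761)
3^512 ≡ 554^2 = 306916 ≡ 233 (mod 761)
760 = 512 + 128 + 64 + 32 + 16 + 8 in binary powers of 2.
So 3^760 ≡ 233 · 232 · 625 · 25 · 756 · 473 ≡ 1 (mod 761).
Since the result is 1, base 3 gives no evidence that 761 is composite.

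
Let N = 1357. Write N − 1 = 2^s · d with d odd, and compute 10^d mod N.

1357 − 1 = 1356 = 2^2 · 339, so d = 339.
10^1 ≡ 10 (mod 1357)
10^2 ≡ 10^2 = 100 ≡ 100 (mod 1357)
10^4 ≡ 100^2 = 10000 ≡ 501 (mod 1357)
10^8 ≡ 501^2 = 251001 ≡ 1313 (mod 1357)
10^16 ≡ 1313^2 = 1723969 ≡ 579 (mod 1357)
10^32 ≡ 579^2 = 335241 ≡ 62 (mod 1357)
10^64 ≡ 62^2 = 3844 ≡ 1130 (mod 1357)
10^128 ≡ 1130^2 = 1276900 ≡ 1320 (mod 1357)
10^256 ≡ 1320^2 = 1742400 ≡ 12 (mod 1357)
339 = 256 + 64 + 16 + 2 + 1 in binary powers of 2.
So 10^339 ≡ 12 · 1130 · 579 · 100 · 10 ≡ 319 (mod 1357).
Squaring chain: 319 → 1343; never reaches −1, so base 10 is a Miller–Rabin witness that 1357 is composite.

319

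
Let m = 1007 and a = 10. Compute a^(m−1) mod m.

42

10^1 ≡ 10 (mod 1007)
10^2 ≡ 10^2 = 100 ≡ 100 (mod 1007)
10^4 ≡ 100^2 = 10000 ≡ 937 (mod 1007)
10^8 ≡ 937^2 = 877969 ≡ 872 (mod 1007)
10^16 ≡ 872^2 = 760384 ≡ 99 (mod 1007)
10^32 ≡ 99^2 = 9801 ≡ 738 (mod 1007)
10^64 ≡ 738^2 = 544644 ≡ 864 (mod 1007)
10^128 ≡ 864^2 = 746496 ≡ 309 (mod 1007)
10^256 ≡ 309^2 = 95481 ≡ 823 (mod 1007)
10^512 ≡ 823^2 = 677329 ≡ 625 (mod 1007)
1006 = 512 + 256 + 128 + 64 + 32 + 8 + 4 + 2 in binary powers of 2.
So 10^1006 ≡ 625 · 823 · 309 · 864 · 738 · 872 · 937 · 100 ≡ 42 (mod 1007).
Since 42 ≠ 1, base 10 is a Fermat witness: 1007 is composite.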